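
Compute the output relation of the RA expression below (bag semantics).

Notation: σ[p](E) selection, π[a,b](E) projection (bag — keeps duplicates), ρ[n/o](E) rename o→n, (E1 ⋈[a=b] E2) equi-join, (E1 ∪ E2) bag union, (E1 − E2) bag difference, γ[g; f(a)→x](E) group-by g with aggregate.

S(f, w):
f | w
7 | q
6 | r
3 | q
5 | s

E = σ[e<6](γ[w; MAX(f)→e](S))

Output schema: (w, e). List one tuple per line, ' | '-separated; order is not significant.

Per-node cardinality:
  S → 4
  γ[w; MAX(f)→e](S) → 3
  σ[e<6](γ[w; MAX(f)→e](S)) → 1

== RESULT ==
w | e
s | 5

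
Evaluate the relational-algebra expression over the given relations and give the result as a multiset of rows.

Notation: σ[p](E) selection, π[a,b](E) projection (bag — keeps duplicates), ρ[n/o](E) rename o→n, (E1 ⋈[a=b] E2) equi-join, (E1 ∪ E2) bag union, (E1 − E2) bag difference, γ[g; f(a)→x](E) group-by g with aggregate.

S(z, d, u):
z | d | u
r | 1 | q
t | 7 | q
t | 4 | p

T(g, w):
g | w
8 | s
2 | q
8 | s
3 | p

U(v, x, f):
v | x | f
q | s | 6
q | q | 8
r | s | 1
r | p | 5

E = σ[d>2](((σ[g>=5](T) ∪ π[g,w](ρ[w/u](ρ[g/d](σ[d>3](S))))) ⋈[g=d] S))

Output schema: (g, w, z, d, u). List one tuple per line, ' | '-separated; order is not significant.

Row counts bottom-up:
  T → 4
  σ[g>=5](T) → 2
  S → 3
  σ[d>3](S) → 2
  ρ[g/d](σ[d>3](S)) → 2
  ρ[w/u](ρ[g/d](σ[d>3](S))) → 2
  π[g,w](ρ[w/u](ρ[g/d](σ[d>3](S)))) → 2
  (σ[g>=5](T) ∪ π[g,w](ρ[w/u](ρ[g/d](σ[d>3](S))))) → 4
  S → 3
  ((σ[g>=5](T) ∪ π[g,w](ρ[w/u](ρ[g/d](σ[d>3](S))))) ⋈[g=d] S) → 2
  σ[d>2](((σ[g>=5](T) ∪ π[g,w](ρ[w/u](ρ[g/d](σ[d>3](S))))) ⋈[g=d] S)) → 2

== RESULT ==
g | w | z | d | u
4 | p | t | 4 | p
7 | q | t | 7 | q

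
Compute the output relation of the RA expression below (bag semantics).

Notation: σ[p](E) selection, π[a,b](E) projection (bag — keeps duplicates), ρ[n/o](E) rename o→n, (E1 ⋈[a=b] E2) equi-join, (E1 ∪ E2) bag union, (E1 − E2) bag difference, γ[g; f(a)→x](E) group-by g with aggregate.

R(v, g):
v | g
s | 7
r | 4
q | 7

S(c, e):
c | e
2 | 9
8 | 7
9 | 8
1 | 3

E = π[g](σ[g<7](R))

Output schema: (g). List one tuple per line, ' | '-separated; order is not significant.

Subexpression sizes:
  R → 3
  σ[g<7](R) → 1
  π[g](σ[g<7](R)) → 1

== RESULT ==
g
4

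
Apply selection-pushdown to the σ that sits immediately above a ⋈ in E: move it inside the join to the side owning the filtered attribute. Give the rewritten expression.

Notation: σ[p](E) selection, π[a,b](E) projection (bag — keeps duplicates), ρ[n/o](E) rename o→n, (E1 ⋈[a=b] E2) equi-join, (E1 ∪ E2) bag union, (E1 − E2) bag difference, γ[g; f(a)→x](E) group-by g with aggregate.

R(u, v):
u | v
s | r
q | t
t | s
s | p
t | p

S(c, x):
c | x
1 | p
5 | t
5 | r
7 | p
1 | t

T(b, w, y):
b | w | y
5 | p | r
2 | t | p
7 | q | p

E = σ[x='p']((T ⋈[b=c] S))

σ filters on x, owned by the right side.
E' = (T ⋈[b=c] σ[x='p'](S))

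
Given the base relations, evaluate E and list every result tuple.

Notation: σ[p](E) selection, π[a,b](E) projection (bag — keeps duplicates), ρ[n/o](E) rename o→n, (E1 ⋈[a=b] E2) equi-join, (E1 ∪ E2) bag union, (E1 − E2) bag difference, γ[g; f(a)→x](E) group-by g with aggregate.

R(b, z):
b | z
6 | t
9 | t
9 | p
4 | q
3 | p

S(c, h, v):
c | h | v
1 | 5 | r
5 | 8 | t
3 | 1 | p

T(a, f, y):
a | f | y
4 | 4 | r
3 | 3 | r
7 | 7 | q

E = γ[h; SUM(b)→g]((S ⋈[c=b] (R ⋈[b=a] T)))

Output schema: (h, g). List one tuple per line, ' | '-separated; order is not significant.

Subexpression sizes:
  S → 3
  R → 5
  T → 3
  (R ⋈[b=a] T) → 2
  (S ⋈[c=b] (R ⋈[b=a] T)) → 1
  γ[h; SUM(b)→g]((S ⋈[c=b] (R ⋈[b=a] T))) → 1

== RESULT ==
h | g
1 | 3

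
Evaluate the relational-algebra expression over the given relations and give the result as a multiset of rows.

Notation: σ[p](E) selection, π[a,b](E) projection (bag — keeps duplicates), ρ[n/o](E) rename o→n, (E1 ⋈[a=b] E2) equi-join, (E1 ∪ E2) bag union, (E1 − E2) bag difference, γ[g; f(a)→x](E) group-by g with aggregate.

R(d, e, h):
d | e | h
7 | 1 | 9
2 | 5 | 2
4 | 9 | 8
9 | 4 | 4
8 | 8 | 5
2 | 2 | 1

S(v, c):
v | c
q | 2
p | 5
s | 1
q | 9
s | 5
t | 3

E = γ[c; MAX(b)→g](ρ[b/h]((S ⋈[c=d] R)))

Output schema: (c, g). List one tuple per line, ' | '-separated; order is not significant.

Stepwise |·|:
  S → 6
  R → 6
  (S ⋈[c=d] R) → 3
  ρ[b/h]((S ⋈[c=d] R)) → 3
  γ[c; MAX(b)→g](ρ[b/h]((S ⋈[c=d] R))) → 2

== RESULT ==
c | g
2 | 2
9 | 4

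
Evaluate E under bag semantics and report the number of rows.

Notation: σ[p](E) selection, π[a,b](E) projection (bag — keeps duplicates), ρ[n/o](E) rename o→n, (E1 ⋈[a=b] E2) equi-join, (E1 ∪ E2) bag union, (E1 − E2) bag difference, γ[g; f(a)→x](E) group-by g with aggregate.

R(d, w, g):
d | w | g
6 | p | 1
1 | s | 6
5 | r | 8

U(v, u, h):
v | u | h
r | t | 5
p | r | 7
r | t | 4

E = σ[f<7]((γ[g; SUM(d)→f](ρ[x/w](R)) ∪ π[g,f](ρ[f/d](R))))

Subexpression sizes:
  R → 3
  ρ[x/w](R) → 3
  γ[g; SUM(d)→f](ρ[x/w](R)) → 3
  R → 3
  ρ[f/d](R) → 3
  π[g,f](ρ[f/d](R)) → 3
  (γ[g; SUM(d)→f](ρ[x/w](R)) ∪ π[g,f](ρ[f/d](R))) → 6
  σ[f<7]((γ[g; SUM(d)→f](ρ[x/w](R)) ∪ π[g,f](ρ[f/d](R)))) → 6

|E| = 6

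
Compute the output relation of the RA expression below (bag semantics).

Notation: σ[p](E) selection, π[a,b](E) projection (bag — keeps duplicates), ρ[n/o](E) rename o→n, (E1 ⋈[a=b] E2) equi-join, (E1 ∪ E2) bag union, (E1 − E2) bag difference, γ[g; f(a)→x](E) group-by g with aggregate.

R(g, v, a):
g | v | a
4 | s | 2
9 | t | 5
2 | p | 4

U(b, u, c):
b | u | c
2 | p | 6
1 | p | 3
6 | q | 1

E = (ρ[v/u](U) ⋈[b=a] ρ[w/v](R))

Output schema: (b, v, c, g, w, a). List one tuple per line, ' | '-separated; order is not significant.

Row counts bottom-up:
  U → 3
  ρ[v/u](U) → 3
  R → 3
  ρ[w/v](R) → 3
  (ρ[v/u](U) ⋈[b=a] ρ[w/v](R)) → 1

== RESULT ==
b | v | c | g | w | a
2 | p | 6 | 4 | s | 2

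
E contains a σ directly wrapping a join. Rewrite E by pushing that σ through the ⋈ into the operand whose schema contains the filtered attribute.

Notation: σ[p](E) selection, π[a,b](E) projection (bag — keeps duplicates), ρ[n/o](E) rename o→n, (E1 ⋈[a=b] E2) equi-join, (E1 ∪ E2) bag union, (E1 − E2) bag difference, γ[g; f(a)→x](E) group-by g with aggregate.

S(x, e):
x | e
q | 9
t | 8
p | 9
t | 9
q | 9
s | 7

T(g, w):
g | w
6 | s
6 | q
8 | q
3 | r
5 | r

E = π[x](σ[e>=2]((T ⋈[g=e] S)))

σ filters on e, owned by the right side.
E' = π[x]((T ⋈[g=e] σ[e>=2](S)))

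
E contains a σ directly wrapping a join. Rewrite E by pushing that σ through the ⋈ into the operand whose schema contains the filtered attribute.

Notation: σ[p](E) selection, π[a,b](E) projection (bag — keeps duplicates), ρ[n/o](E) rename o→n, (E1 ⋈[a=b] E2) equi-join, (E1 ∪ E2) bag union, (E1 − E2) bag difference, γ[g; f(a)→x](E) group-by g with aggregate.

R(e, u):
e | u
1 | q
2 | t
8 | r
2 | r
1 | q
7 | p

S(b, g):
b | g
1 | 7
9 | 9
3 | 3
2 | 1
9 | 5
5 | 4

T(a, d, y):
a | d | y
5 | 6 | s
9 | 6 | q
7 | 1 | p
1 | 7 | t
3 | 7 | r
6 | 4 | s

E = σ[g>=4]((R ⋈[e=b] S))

σ filters on g, owned by the right side.
E' = (R ⋈[e=b] σ[g>=4](S))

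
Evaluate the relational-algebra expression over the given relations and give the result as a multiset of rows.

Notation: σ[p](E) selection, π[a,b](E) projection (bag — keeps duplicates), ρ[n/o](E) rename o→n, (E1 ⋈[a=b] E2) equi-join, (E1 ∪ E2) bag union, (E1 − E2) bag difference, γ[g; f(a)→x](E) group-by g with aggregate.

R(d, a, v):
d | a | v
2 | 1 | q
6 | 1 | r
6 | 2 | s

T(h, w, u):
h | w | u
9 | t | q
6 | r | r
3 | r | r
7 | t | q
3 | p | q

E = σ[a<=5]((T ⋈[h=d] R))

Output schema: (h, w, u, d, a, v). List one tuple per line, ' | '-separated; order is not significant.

Subexpression sizes:
  T → 5
  R → 3
  (T ⋈[h=d] R) → 2
  σ[a<=5]((T ⋈[h=d] R)) → 2

== RESULT ==
h | w | u | d | a | v
6 | r | r | 6 | 1 | r
6 | r | r | 6 | 2 | s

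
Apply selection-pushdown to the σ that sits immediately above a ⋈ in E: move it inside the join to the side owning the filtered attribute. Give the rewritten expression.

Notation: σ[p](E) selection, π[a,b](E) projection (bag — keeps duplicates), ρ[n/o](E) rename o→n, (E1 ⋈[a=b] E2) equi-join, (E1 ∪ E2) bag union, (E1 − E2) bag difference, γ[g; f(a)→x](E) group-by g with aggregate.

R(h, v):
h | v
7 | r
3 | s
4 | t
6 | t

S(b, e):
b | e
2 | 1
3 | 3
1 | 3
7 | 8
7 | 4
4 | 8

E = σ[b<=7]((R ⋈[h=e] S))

σ filters on b, owned by the right side.
E' = (R ⋈[h=e] σ[b<=7](S))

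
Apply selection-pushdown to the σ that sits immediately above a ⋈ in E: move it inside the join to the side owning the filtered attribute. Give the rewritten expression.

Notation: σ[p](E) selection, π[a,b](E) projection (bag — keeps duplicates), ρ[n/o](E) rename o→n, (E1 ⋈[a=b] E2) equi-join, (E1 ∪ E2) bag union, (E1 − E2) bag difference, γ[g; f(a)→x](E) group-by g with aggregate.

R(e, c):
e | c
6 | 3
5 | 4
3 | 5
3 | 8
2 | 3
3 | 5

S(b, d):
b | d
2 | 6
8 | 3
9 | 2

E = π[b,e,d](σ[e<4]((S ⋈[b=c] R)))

σ filters on e, owned by the right side.
E' = π[b,e,d]((S ⋈[b=c] σ[e<4](R)))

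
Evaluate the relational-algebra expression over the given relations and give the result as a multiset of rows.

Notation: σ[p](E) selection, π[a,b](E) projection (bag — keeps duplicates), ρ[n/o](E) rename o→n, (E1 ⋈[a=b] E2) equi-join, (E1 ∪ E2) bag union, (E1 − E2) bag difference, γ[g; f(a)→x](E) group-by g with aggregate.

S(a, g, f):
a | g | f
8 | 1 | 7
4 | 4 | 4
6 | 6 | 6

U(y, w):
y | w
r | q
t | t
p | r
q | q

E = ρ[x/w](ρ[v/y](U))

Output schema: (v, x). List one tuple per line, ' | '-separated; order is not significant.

Subexpression sizes:
  U → 4
  ρ[v/y](U) → 4
  ρ[x/w](ρ[v/y](U)) → 4

== RESULT ==
v | x
p | r
q | q
r | q
t | t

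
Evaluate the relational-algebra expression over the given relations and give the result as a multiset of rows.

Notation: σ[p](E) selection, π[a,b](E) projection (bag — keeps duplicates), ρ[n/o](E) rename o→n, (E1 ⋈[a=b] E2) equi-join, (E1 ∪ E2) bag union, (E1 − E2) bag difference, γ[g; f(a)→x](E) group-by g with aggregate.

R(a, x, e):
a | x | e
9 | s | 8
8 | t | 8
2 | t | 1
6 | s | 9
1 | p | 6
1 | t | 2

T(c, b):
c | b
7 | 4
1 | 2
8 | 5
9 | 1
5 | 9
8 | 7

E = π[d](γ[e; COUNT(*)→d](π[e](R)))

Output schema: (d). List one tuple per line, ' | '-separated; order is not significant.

Subexpression sizes:
  R → 6
  π[e](R) → 6
  γ[e; COUNT(*)→d](π[e](R)) → 5
  π[d](γ[e; COUNT(*)→d](π[e](R))) → 5

== RESULT ==
d
1
1
1
1
2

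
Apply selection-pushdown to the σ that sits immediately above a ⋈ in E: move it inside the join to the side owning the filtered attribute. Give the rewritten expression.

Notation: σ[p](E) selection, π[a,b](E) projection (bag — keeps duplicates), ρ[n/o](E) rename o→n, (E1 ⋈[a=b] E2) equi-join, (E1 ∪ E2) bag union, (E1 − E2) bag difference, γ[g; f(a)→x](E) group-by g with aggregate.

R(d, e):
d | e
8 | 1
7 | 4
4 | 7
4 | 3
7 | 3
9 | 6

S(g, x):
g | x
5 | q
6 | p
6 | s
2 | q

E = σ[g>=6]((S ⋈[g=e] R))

σ filters on g, owned by the left side.
E' = (σ[g>=6](S) ⋈[g=e] R)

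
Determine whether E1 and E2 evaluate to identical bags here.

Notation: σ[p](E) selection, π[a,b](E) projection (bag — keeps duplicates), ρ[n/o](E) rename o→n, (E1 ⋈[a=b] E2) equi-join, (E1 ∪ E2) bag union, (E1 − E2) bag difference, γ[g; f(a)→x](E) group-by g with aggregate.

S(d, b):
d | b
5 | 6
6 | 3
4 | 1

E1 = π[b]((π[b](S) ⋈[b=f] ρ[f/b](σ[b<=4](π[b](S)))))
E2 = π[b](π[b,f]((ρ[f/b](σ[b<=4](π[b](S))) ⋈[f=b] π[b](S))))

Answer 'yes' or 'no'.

E1 row counts bottom-up:
  S → 3
  π[b](S) → 3
  S → 3
  π[b](S) → 3
  σ[b<=4](π[b](S)) → 2
  ρ[f/b](σ[b<=4](π[b](S))) → 2
  (π[b](S) ⋈[b=f] ρ[f/b](σ[b<=4](π[b](S)))) → 2
  π[b]((π[b](S) ⋈[b=f] ρ[f/b](σ[b<=4](π[b](S))))) → 2
E2 row counts bottom-up:
  S → 3
  π[b](S) → 3
  σ[b<=4](π[b](S)) → 2
  ρ[f/b](σ[b<=4](π[b](S))) → 2
  S → 3
  π[b](S) → 3
  (ρ[f/b](σ[b<=4](π[b](S))) ⋈[f=b] π[b](S)) → 2
  π[b,f]((ρ[f/b](σ[b<=4](π[b](S))) ⋈[f=b] π[b](S))) → 2
  π[b](π[b,f]((ρ[f/b](σ[b<=4](π[b](S))) ⋈[f=b] π[b](S)))) → 2

E1 and E2 produce the same multiset:
b
1
3

yes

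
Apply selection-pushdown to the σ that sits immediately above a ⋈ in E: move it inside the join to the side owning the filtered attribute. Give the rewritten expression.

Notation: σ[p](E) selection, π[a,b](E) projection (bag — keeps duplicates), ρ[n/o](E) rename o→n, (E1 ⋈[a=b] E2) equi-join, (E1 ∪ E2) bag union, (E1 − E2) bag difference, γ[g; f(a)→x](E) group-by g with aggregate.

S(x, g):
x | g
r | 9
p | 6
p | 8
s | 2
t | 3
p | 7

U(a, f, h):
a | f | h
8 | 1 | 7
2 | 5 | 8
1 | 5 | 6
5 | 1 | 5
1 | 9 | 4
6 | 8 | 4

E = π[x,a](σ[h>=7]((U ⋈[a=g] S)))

σ filters on h, owned by the left side.
E' = π[x,a]((σ[h>=7](U) ⋈[a=g] S))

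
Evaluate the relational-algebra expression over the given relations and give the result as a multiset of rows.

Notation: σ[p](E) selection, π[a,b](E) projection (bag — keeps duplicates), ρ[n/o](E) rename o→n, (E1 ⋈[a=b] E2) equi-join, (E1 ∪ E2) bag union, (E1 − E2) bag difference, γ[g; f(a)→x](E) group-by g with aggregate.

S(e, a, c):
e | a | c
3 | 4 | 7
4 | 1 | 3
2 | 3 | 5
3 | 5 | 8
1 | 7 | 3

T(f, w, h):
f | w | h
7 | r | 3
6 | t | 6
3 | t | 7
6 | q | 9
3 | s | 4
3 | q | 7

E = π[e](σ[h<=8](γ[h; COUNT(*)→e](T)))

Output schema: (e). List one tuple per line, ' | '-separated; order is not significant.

Per-node cardinality:
  T → 6
  γ[h; COUNT(*)→e](T) → 5
  σ[h<=8](γ[h; COUNT(*)→e](T)) → 4
  π[e](σ[h<=8](γ[h; COUNT(*)→e](T))) → 4

== RESULT ==
e
1
1
1
2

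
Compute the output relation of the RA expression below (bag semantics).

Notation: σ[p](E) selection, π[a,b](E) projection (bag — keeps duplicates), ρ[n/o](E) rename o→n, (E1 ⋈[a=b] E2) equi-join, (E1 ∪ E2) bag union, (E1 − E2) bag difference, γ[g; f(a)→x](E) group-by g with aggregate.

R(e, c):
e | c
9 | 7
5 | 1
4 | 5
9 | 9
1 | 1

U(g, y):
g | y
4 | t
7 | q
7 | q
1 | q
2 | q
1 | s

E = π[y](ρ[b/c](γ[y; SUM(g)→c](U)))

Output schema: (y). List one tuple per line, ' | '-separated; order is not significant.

Row counts bottom-up:
  U → 6
  γ[y; SUM(g)→c](U) → 3
  ρ[b/c](γ[y; SUM(g)→c](U)) → 3
  π[y](ρ[b/c](γ[y; SUM(g)→c](U))) → 3

== RESULT ==
y
q
s
t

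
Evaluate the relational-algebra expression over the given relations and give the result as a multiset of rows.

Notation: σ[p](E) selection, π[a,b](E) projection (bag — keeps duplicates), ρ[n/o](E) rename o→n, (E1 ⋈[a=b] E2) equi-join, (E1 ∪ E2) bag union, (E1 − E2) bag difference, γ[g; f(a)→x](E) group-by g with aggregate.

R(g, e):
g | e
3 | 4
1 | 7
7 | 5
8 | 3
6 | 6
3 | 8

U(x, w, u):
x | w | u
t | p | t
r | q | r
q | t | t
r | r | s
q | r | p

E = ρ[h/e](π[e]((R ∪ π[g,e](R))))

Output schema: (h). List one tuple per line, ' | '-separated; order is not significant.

Stepwise |·|:
  R → 6
  R → 6
  π[g,e](R) → 6
  (R ∪ π[g,e](R)) → 12
  π[e]((R ∪ π[g,e](R))) → 12
  ρ[h/e](π[e]((R ∪ π[g,e](R)))) → 12

== RESULT ==
h
3
3
4
4
5
5
6
6
7
7
8
8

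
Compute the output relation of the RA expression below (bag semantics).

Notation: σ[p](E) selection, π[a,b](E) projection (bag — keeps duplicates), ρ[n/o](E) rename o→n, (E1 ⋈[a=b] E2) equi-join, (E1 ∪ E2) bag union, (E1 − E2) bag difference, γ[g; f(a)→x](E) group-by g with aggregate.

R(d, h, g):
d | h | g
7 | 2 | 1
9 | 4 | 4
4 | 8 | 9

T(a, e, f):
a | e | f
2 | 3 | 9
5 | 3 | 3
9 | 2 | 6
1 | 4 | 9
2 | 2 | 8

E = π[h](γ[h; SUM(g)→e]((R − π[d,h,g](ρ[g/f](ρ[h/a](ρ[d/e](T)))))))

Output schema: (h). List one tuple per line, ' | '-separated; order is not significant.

Per-node cardinality:
  R → 3
  T → 5
  ρ[d/e](T) → 5
  ρ[h/a](ρ[d/e](T)) → 5
  ρ[g/f](ρ[h/a](ρ[d/e](T))) → 5
  π[d,h,g](ρ[g/f](ρ[h/a](ρ[d/e](T)))) → 5
  (R − π[d,h,g](ρ[g/f](ρ[h/a](ρ[d/e](T))))) → 3
  γ[h; SUM(g)→e]((R − π[d,h,g](ρ[g/f](ρ[h/a](ρ[d/e](T)))))) → 3
  π[h](γ[h; SUM(g)→e]((R − π[d,h,g](ρ[g/f](ρ[h/a](ρ[d/e](T))))))) → 3

== RESULT ==
h
2
4
8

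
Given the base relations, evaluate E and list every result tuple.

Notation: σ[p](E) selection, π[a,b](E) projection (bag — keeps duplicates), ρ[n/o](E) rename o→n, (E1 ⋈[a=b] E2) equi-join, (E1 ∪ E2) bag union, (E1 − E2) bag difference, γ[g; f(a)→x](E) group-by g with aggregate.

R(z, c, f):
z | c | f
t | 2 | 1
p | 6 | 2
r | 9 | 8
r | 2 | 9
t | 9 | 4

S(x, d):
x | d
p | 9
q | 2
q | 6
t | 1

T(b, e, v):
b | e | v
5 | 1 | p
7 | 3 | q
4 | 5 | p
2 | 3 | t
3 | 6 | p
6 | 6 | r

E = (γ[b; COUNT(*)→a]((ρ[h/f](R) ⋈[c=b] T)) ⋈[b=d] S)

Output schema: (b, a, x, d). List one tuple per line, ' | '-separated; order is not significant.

Row counts bottom-up:
  R → 5
  ρ[h/f](R) → 5
  T → 6
  (ρ[h/f](R) ⋈[c=b] T) → 3
  γ[b; COUNT(*)→a]((ρ[h/f](R) ⋈[c=b] T)) → 2
  S → 4
  (γ[b; COUNT(*)→a]((ρ[h/f](R) ⋈[c=b] T)) ⋈[b=d] S) → 2

== RESULT ==
b | a | x | d
2 | 2 | q | 2
6 | 1 | q | 6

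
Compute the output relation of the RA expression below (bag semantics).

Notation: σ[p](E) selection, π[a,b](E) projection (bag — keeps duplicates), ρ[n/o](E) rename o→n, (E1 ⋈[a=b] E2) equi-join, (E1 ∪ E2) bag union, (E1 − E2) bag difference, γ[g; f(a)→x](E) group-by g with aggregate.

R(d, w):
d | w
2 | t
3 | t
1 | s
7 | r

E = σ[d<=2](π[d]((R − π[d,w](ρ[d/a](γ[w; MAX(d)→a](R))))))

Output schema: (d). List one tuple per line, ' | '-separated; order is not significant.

Per-node cardinality:
  R → 4
  R → 4
  γ[w; MAX(d)→a](R) → 3
  ρ[d/a](γ[w; MAX(d)→a](R)) → 3
  π[d,w](ρ[d/a](γ[w; MAX(d)→a](R))) → 3
  (R − π[d,w](ρ[d/a](γ[w; MAX(d)→a](R)))) → 1
  π[d]((R − π[d,w](ρ[d/a](γ[w; MAX(d)→a](R))))) → 1
  σ[d<=2](π[d]((R − π[d,w](ρ[d/a](γ[w; MAX(d)→a](R)))))) → 1

== RESULT ==
d
2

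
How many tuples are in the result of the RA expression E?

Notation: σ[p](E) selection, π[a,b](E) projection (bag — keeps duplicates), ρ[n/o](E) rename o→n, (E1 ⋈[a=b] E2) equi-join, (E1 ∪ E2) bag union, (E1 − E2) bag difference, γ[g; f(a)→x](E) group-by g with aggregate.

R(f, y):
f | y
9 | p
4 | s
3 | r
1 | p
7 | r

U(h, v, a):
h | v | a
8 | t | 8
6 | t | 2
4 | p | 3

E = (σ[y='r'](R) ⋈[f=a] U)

Row counts bottom-up:
  R → 5
  σ[y='r'](R) → 2
  U → 3
  (σ[y='r'](R) ⋈[f=a] U) → 1

|E| = 1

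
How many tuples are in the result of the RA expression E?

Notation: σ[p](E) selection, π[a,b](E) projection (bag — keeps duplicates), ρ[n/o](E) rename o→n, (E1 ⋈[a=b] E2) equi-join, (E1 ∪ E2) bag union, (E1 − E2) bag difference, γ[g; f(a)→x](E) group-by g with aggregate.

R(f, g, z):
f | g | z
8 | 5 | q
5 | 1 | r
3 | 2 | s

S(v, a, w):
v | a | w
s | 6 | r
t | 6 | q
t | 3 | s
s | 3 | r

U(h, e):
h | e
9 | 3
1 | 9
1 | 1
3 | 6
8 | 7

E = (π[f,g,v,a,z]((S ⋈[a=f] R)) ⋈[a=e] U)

Subexpression sizes:
  S → 4
  R → 3
  (S ⋈[a=f] R) → 2
  π[f,g,v,a,z]((S ⋈[a=f] R)) → 2
  U → 5
  (π[f,g,v,a,z]((S ⋈[a=f] R)) ⋈[a=e] U) → 2

|E| = 2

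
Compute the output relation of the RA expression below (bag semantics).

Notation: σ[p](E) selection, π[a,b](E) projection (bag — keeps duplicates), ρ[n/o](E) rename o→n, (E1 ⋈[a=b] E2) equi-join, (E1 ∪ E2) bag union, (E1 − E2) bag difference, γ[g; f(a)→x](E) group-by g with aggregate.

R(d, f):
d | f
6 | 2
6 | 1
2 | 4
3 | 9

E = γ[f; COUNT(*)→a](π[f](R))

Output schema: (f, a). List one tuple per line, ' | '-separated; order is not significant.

Per-node cardinality:
  R → 4
  π[f](R) → 4
  γ[f; COUNT(*)→a](π[f](R)) → 4

== RESULT ==
f | a
1 | 1
2 | 1
4 | 1
9 | 1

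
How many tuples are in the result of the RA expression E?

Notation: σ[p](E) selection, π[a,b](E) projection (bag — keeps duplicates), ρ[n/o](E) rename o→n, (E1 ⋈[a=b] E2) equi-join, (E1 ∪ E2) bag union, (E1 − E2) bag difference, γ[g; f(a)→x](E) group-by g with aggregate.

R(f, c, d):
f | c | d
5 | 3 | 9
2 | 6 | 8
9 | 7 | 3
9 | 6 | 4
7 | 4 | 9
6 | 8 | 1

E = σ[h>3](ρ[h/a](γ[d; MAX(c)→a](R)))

Per-node cardinality:
  R → 6
  γ[d; MAX(c)→a](R) → 5
  ρ[h/a](γ[d; MAX(c)→a](R)) → 5
  σ[h>3](ρ[h/a](γ[d; MAX(c)→a](R))) → 5

|E| = 5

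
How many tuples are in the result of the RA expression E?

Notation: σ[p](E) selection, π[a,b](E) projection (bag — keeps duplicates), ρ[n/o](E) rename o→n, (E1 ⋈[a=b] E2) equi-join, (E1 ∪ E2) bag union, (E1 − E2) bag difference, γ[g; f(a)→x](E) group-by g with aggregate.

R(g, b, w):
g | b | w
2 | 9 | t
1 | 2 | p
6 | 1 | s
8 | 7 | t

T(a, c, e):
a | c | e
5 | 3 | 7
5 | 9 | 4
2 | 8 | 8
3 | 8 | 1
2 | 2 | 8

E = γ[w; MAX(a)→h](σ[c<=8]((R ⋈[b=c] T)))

Subexpression sizes:
  R → 4
  T → 5
  (R ⋈[b=c] T) → 2
  σ[c<=8]((R ⋈[b=c] T)) → 1
  γ[w; MAX(a)→h](σ[c<=8]((R ⋈[b=c] T))) → 1

|E| = 1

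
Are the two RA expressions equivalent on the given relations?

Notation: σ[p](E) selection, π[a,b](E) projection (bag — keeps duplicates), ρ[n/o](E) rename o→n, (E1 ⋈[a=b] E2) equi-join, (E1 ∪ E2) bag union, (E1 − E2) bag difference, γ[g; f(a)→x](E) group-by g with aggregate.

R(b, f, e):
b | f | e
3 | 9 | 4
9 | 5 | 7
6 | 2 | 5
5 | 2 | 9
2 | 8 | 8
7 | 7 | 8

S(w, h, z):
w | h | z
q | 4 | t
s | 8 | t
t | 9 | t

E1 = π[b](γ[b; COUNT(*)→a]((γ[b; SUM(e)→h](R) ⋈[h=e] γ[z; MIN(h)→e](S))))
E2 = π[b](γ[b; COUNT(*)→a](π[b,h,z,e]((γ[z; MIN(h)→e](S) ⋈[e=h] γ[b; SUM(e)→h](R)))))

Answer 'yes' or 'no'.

E1 subexpression sizes:
  R → 6
  γ[b; SUM(e)→h](R) → 6
  S → 3
  γ[z; MIN(h)→e](S) → 1
  (γ[b; SUM(e)→h](R) ⋈[h=e] γ[z; MIN(h)→e](S)) → 1
  γ[b; COUNT(*)→a]((γ[b; SUM(e)→h](R) ⋈[h=e] γ[z; MIN(h)→e](S))) → 1
  π[b](γ[b; COUNT(*)→a]((γ[b; SUM(e)→h](R) ⋈[h=e] γ[z; MIN(h)→e](S)))) → 1
E2 subexpression sizes:
  S → 3
  γ[z; MIN(h)→e](S) → 1
  R → 6
  γ[b; SUM(e)→h](R) → 6
  (γ[z; MIN(h)→e](S) ⋈[e=h] γ[b; SUM(e)→h](R)) → 1
  π[b,h,z,e]((γ[z; MIN(h)→e](S) ⋈[e=h] γ[b; SUM(e)→h](R))) → 1
  γ[b; COUNT(*)→a](π[b,h,z,e]((γ[z; MIN(h)→e](S) ⋈[e=h] γ[b; SUM(e)→h](R)))) → 1
  π[b](γ[b; COUNT(*)→a](π[b,h,z,e]((γ[z; MIN(h)→e](S) ⋈[e=h] γ[b; SUM(e)→h](R))))) → 1

E1 and E2 produce the same multiset:
b
3

yes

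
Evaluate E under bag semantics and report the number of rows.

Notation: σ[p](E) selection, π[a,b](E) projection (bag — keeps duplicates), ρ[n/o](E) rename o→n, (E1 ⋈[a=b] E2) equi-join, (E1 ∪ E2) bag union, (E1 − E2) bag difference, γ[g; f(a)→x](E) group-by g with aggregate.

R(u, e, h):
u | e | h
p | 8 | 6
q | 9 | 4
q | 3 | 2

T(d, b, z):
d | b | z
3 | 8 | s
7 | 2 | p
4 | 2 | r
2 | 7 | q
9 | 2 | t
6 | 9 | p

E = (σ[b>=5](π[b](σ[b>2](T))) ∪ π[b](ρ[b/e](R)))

Subexpression sizes:
  T → 6
  σ[b>2](T) → 3
  π[b](σ[b>2](T)) → 3
  σ[b>=5](π[b](σ[b>2](T))) → 3
  R → 3
  ρ[b/e](R) → 3
  π[b](ρ[b/e](R)) → 3
  (σ[b>=5](π[b](σ[b>2](T))) ∪ π[b](ρ[b/e](R))) → 6

|E| = 6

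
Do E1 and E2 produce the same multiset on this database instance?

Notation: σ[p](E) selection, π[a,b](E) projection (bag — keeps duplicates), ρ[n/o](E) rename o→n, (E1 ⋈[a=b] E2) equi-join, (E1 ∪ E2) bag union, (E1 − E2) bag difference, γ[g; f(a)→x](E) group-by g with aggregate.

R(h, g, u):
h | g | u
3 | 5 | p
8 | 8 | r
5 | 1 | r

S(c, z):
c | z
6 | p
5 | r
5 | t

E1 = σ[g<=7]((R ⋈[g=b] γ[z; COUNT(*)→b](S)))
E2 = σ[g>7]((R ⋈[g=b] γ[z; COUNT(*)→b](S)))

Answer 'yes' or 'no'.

E1 subexpression sizes:
  R → 3
  S → 3
  γ[z; COUNT(*)→b](S) → 3
  (R ⋈[g=b] γ[z; COUNT(*)→b](S)) → 3
  σ[g<=7]((R ⋈[g=b] γ[z; COUNT(*)→b](S))) → 3
E2 subexpression sizes:
  R → 3
  S → 3
  γ[z; COUNT(*)→b](S) → 3
  (R ⋈[g=b] γ[z; COUNT(*)→b](S)) → 3
  σ[g>7]((R ⋈[g=b] γ[z; COUNT(*)→b](S))) → 0

E1 result:
h | g | u | z | b
5 | 1 | r | p | 1
5 | 1 | r | r | 1
5 | 1 | r | t | 1
E2 result:
h | g | u | z | b
(0 rows)
Witness: (5, 1, 'r', 'r', 1) appears 1× in E1 but 0× in E2.

no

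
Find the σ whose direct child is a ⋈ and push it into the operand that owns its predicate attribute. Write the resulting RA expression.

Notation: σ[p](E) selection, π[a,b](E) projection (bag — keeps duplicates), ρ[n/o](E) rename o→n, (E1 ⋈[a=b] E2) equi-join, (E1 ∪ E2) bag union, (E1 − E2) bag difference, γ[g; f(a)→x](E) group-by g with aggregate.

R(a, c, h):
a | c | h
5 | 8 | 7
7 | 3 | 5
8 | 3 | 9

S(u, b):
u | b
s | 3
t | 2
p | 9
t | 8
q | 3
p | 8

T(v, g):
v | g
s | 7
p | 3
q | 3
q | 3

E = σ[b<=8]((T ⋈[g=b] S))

σ filters on b, owned by the right side.
E' = (T ⋈[g=b] σ[b<=8](S))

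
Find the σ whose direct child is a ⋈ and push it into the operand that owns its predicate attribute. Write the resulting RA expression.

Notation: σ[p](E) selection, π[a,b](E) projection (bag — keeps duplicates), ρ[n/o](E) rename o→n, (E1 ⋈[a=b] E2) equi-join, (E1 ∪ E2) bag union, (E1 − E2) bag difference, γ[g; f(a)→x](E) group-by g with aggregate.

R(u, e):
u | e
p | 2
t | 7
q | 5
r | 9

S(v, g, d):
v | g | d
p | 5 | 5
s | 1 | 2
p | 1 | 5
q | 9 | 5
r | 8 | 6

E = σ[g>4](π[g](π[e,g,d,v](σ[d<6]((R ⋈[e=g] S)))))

σ filters on d, owned by the right side.
E' = σ[g>4](π[g](π[e,g,d,v]((R ⋈[e=g] σ[d<6](S)))))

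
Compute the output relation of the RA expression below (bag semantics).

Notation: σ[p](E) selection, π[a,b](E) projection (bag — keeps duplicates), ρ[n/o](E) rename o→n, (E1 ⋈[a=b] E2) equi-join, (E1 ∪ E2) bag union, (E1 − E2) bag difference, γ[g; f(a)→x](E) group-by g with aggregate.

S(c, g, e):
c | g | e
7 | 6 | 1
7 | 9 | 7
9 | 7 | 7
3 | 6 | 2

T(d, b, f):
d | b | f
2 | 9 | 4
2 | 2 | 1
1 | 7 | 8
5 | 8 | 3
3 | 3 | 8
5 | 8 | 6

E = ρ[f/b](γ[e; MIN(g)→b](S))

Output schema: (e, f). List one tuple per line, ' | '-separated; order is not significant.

Subexpression sizes:
  S → 4
  γ[e; MIN(g)→b](S) → 3
  ρ[f/b](γ[e; MIN(g)→b](S)) → 3

== RESULT ==
e | f
1 | 6
2 | 6
7 | 7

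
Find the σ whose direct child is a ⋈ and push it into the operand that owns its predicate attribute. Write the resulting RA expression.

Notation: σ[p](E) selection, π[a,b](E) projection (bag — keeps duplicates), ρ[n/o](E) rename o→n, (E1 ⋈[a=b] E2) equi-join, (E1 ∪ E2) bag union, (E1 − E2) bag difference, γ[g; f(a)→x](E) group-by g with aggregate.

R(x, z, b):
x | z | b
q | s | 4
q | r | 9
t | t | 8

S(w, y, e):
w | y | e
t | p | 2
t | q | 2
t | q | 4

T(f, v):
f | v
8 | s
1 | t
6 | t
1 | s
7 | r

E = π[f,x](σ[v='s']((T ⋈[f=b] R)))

σ filters on v, owned by the left side.
E' = π[f,x]((σ[v='s'](T) ⋈[f=b] R))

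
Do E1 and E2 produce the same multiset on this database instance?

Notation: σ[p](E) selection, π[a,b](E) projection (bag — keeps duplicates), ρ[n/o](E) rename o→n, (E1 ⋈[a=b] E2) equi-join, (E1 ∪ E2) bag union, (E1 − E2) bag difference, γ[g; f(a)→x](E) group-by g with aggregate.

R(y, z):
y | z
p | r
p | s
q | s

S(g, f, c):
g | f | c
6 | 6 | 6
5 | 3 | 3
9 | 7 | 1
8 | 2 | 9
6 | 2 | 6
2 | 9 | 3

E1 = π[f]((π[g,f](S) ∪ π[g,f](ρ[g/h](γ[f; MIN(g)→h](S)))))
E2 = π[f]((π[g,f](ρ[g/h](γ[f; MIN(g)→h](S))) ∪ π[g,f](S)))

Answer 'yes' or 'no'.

E1 row counts bottom-up:
  S → 6
  π[g,f](S) → 6
  S → 6
  γ[f; MIN(g)→h](S) → 5
  ρ[g/h](γ[f; MIN(g)→h](S)) → 5
  π[g,f](ρ[g/h](γ[f; MIN(g)→h](S))) → 5
  (π[g,f](S) ∪ π[g,f](ρ[g/h](γ[f; MIN(g)→h](S)))) → 11
  π[f]((π[g,f](S) ∪ π[g,f](ρ[g/h](γ[f; MIN(g)→h](S))))) → 11
E2 row counts bottom-up:
  S → 6
  γ[f; MIN(g)→h](S) → 5
  ρ[g/h](γ[f; MIN(g)→h](S)) → 5
  π[g,f](ρ[g/h](γ[f; MIN(g)→h](S))) → 5
  S → 6
  π[g,f](S) → 6
  (π[g,f](ρ[g/h](γ[f; MIN(g)→h](S))) ∪ π[g,f](S)) → 11
  π[f]((π[g,f](ρ[g/h](γ[f; MIN(g)→h](S))) ∪ π[g,f](S))) → 11

E1 and E2 produce the same multiset:
f
2
2
2
3
3
6
6
7
7
9
9

yes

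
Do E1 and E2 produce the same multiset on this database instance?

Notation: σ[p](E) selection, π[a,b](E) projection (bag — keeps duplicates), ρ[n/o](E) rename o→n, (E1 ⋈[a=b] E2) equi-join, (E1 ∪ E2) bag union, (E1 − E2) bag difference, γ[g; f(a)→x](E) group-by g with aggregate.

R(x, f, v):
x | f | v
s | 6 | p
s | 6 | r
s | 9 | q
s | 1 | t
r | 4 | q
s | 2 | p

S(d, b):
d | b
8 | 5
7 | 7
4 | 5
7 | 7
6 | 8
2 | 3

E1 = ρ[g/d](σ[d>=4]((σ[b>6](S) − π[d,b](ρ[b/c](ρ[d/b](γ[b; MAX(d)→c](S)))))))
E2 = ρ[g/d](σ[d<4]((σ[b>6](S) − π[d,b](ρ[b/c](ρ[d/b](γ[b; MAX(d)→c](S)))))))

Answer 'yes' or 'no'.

E1 stepwise |·|:
  S → 6
  σ[b>6](S) → 3
  S → 6
  γ[b; MAX(d)→c](S) → 4
  ρ[d/b](γ[b; MAX(d)→c](S)) → 4
  ρ[b/c](ρ[d/b](γ[b; MAX(d)→c](S))) → 4
  π[d,b](ρ[b/c](ρ[d/b](γ[b; MAX(d)→c](S)))) → 4
  (σ[b>6](S) − π[d,b](ρ[b/c](ρ[d/b](γ[b; MAX(d)→c](S))))) → 2
  σ[d>=4]((σ[b>6](S) − π[d,b](ρ[b/c](ρ[d/b](γ[b; MAX(d)→c](S)))))) → 2
  ρ[g/d](σ[d>=4]((σ[b>6](S) − π[d,b](ρ[b/c](ρ[d/b](γ[b; MAX(d)→c](S))))))) → 2
E2 stepwise |·|:
  S → 6
  σ[b>6](S) → 3
  S → 6
  γ[b; MAX(d)→c](S) → 4
  ρ[d/b](γ[b; MAX(d)→c](S)) → 4
  ρ[b/c](ρ[d/b](γ[b; MAX(d)→c](S))) → 4
  π[d,b](ρ[b/c](ρ[d/b](γ[b; MAX(d)→c](S)))) → 4
  (σ[b>6](S) − π[d,b](ρ[b/c](ρ[d/b](γ[b; MAX(d)→c](S))))) → 2
  σ[d<4]((σ[b>6](S) − π[d,b](ρ[b/c](ρ[d/b](γ[b; MAX(d)→c](S)))))) → 0
  ρ[g/d](σ[d<4]((σ[b>6](S) − π[d,b](ρ[b/c](ρ[d/b](γ[b; MAX(d)→c](S))))))) → 0

E1 result:
g | b
6 | 8
7 | 7
E2 result:
g | b
(0 rows)
Witness: (6, 8) appears 1× in E1 but 0× in E2.

no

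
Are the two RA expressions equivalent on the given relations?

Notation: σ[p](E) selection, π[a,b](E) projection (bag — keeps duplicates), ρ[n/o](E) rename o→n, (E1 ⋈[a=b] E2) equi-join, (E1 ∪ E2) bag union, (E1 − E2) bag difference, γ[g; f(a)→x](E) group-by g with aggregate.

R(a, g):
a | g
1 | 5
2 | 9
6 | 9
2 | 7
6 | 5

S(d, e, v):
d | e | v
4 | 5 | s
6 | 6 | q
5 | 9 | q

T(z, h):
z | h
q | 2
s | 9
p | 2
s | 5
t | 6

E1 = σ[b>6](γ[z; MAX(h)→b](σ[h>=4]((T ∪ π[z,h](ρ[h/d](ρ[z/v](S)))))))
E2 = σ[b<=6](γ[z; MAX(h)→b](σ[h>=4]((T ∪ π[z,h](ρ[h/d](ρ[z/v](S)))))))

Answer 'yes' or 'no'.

E1 stepwise |·|:
  T → 5
  S → 3
  ρ[z/v](S) → 3
  ρ[h/d](ρ[z/v](S)) → 3
  π[z,h](ρ[h/d](ρ[z/v](S))) → 3
  (T ∪ π[z,h](ρ[h/d](ρ[z/v](S)))) → 8
  σ[h>=4]((T ∪ π[z,h](ρ[h/d](ρ[z/v](S))))) → 6
  γ[z; MAX(h)→b](σ[h>=4]((T ∪ π[z,h](ρ[h/d](ρ[z/v](S)))))) → 3
  σ[b>6](γ[z; MAX(h)→b](σ[h>=4]((T ∪ π[z,h](ρ[h/d](ρ[z/v](S))))))) → 1
E2 stepwise |·|:
  T → 5
  S → 3
  ρ[z/v](S) → 3
  ρ[h/d](ρ[z/v](S)) → 3
  π[z,h](ρ[h/d](ρ[z/v](S))) → 3
  (T ∪ π[z,h](ρ[h/d](ρ[z/v](S)))) → 8
  σ[h>=4]((T ∪ π[z,h](ρ[h/d](ρ[z/v](S))))) → 6
  γ[z; MAX(h)→b](σ[h>=4]((T ∪ π[z,h](ρ[h/d](ρ[z/v](S)))))) → 3
  σ[b<=6](γ[z; MAX(h)→b](σ[h>=4]((T ∪ π[z,h](ρ[h/d](ρ[z/v](S))))))) → 2

E1 result:
z | b
s | 9
E2 result:
z | b
q | 6
t | 6
Witness: ('s', 9) appears 1× in E1 but 0× in E2.

no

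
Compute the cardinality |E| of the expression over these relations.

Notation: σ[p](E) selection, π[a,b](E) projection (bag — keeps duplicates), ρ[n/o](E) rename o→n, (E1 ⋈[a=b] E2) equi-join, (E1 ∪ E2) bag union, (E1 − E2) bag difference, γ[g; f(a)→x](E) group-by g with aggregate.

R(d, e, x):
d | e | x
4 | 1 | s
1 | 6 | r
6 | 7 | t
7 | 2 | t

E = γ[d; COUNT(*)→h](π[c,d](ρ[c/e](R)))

Stepwise |·|:
  R → 4
  ρ[c/e](R) → 4
  π[c,d](ρ[c/e](R)) → 4
  γ[d; COUNT(*)→h](π[c,d](ρ[c/e](R))) → 4

|E| = 4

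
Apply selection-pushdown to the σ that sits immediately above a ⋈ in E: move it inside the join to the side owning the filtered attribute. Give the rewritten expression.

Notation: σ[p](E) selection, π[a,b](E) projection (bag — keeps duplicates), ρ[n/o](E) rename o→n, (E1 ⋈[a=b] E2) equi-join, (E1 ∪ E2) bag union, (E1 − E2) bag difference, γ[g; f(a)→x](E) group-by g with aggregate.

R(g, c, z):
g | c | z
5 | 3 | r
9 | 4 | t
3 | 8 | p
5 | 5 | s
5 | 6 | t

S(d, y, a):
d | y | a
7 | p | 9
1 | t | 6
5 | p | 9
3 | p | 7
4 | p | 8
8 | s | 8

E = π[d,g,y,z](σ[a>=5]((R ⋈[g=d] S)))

σ filters on a, owned by the right side.
E' = π[d,g,y,z]((R ⋈[g=d] σ[a>=5](S)))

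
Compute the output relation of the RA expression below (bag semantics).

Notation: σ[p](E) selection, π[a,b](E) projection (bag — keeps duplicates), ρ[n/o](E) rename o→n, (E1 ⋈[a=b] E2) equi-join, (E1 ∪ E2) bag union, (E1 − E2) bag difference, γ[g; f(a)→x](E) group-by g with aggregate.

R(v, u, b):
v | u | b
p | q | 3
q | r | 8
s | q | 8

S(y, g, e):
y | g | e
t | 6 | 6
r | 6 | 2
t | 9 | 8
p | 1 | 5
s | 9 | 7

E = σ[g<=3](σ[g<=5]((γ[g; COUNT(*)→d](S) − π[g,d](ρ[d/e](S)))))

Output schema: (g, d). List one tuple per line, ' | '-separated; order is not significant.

Row counts bottom-up:
  S → 5
  γ[g; COUNT(*)→d](S) → 3
  S → 5
  ρ[d/e](S) → 5
  π[g,d](ρ[d/e](S)) → 5
  (γ[g; COUNT(*)→d](S) − π[g,d](ρ[d/e](S))) → 2
  σ[g<=5]((γ[g; COUNT(*)→d](S) − π[g,d](ρ[d/e](S)))) → 1
  σ[g<=3](σ[g<=5]((γ[g; COUNT(*)→d](S) − π[g,d](ρ[d/e](S))))) → 1

== RESULT ==
g | d
1 | 1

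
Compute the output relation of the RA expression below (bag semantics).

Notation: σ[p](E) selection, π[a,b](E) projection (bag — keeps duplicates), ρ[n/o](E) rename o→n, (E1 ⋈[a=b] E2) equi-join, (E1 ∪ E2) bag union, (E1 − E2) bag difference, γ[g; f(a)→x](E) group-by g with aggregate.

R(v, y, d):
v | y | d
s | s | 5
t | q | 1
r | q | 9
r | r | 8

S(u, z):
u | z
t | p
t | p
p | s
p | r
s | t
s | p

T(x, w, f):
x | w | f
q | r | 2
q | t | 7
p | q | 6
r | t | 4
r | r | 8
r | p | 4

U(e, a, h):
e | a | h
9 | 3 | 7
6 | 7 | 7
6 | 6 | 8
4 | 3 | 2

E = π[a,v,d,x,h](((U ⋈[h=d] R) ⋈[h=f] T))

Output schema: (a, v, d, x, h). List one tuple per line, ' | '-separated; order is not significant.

Per-node cardinality:
  U → 4
  R → 4
  (U ⋈[h=d] R) → 1
  T → 6
  ((U ⋈[h=d] R) ⋈[h=f] T) → 1
  π[a,v,d,x,h](((U ⋈[h=d] R) ⋈[h=f] T)) → 1

== RESULT ==
a | v | d | x | h
6 | r | 8 | r | 8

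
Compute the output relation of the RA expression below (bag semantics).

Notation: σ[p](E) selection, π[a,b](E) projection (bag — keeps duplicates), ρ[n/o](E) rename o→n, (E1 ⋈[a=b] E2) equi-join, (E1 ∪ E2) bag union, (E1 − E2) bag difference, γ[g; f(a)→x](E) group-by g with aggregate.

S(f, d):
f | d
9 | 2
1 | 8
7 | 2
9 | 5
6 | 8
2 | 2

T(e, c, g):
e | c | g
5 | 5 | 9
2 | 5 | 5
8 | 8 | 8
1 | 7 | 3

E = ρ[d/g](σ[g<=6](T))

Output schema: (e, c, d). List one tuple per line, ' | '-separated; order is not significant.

Per-node cardinality:
  T → 4
  σ[g<=6](T) → 2
  ρ[d/g](σ[g<=6](T)) → 2

== RESULT ==
e | c | d
1 | 7 | 3
2 | 5 | 5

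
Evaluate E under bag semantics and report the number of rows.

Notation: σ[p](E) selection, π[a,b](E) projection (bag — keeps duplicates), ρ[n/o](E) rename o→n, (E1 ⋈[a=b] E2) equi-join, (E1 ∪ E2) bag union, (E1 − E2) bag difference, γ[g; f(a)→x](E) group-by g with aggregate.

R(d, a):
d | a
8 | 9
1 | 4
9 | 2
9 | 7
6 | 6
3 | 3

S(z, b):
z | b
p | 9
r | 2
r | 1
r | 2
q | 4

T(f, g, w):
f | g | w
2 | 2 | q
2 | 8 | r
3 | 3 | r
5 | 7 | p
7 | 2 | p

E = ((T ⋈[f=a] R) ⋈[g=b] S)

Subexpression sizes:
  T → 5
  R → 6
  (T ⋈[f=a] R) → 4
  S → 5
  ((T ⋈[f=a] R) ⋈[g=b] S) → 4

|E| = 4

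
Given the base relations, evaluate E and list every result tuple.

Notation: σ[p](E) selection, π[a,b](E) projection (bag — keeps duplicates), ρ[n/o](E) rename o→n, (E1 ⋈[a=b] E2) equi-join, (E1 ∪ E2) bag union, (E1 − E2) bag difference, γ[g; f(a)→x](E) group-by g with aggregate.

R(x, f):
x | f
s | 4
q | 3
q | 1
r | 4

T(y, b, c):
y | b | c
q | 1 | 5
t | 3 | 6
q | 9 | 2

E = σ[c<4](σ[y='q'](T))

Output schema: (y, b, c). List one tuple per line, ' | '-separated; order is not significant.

Row counts bottom-up:
  T → 3
  σ[y='q'](T) → 2
  σ[c<4](σ[y='q'](T)) → 1

== RESULT ==
y | b | c
q | 9 | 2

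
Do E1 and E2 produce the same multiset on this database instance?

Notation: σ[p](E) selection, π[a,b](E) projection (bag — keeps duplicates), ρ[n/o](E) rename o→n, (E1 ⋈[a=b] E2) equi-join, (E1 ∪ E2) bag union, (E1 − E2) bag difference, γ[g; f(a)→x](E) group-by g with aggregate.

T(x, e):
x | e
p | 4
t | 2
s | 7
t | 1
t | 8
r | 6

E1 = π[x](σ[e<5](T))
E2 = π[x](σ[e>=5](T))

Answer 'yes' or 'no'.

E1 per-node cardinality:
  T → 6
  σ[e<5](T) → 3
  π[x](σ[e<5](T)) → 3
E2 per-node cardinality:
  T → 6
  σ[e>=5](T) → 3
  π[x](σ[e>=5](T)) → 3

E1 result:
x
p
t
t
E2 result:
x
r
s
t
Witness: ('s',) appears 0× in E1 but 1× in E2.

no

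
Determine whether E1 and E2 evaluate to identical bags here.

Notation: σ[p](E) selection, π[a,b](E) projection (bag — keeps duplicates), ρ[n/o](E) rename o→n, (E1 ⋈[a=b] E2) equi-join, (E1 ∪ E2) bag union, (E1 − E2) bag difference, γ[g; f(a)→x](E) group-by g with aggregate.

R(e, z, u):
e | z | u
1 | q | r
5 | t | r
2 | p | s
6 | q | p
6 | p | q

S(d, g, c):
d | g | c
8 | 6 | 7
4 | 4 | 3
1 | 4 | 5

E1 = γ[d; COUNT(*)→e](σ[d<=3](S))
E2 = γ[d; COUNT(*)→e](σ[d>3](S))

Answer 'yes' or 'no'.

E1 stepwise |·|:
  S → 3
  σ[d<=3](S) → 1
  γ[d; COUNT(*)→e](σ[d<=3](S)) → 1
E2 stepwise |·|:
  S → 3
  σ[d>3](S) → 2
  γ[d; COUNT(*)→e](σ[d>3](S)) → 2

E1 result:
d | e
1 | 1
E2 result:
d | e
4 | 1
8 | 1
Witness: (1, 1) appears 1× in E1 but 0× in E2.

no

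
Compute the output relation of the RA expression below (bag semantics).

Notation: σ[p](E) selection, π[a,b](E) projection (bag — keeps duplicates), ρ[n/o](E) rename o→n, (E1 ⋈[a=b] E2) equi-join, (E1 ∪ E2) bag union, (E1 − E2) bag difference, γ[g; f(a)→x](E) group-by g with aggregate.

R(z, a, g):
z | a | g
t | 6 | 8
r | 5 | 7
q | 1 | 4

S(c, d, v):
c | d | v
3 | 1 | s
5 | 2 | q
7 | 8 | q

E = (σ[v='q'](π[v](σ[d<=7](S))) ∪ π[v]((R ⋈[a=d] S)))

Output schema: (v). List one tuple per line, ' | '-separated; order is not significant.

Per-node cardinality:
  S → 3
  σ[d<=7](S) → 2
  π[v](σ[d<=7](S)) → 2
  σ[v='q'](π[v](σ[d<=7](S))) → 1
  R → 3
  S → 3
  (R ⋈[a=d] S) → 1
  π[v]((R ⋈[a=d] S)) → 1
  (σ[v='q'](π[v](σ[d<=7](S))) ∪ π[v]((R ⋈[a=d] S))) → 2

== RESULT ==
v
q
s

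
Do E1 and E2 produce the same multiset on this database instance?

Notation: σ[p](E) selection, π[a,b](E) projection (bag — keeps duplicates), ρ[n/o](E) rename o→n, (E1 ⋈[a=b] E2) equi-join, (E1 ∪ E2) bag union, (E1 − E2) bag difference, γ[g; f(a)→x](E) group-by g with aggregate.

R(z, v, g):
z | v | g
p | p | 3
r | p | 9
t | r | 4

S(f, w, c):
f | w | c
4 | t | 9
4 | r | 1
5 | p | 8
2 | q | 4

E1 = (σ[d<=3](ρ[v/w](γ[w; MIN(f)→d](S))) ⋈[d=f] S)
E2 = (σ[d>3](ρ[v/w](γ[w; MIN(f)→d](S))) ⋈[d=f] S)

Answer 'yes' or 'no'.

E1 per-node cardinality:
  S → 4
  γ[w; MIN(f)→d](S) → 4
  ρ[v/w](γ[w; MIN(f)→d](S)) → 4
  σ[d<=3](ρ[v/w](γ[w; MIN(f)→d](S))) → 1
  S → 4
  (σ[d<=3](ρ[v/w](γ[w; MIN(f)→d](S))) ⋈[d=f] S) → 1
E2 per-node cardinality:
  S → 4
  γ[w; MIN(f)→d](S) → 4
  ρ[v/w](γ[w; MIN(f)→d](S)) → 4
  σ[d>3](ρ[v/w](γ[w; MIN(f)→d](S))) → 3
  S → 4
  (σ[d>3](ρ[v/w](γ[w; MIN(f)→d](S))) ⋈[d=f] S) → 5

E1 result:
v | d | f | w | c
q | 2 | 2 | q | 4
E2 result:
v | d | f | w | c
p | 5 | 5 | p | 8
r | 4 | 4 | r | 1
r | 4 | 4 | t | 9
t | 4 | 4 | r | 1
t | 4 | 4 | t | 9
Witness: ('r', 4, 4, 'r', 1) appears 0× in E1 but 1× in E2.

no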